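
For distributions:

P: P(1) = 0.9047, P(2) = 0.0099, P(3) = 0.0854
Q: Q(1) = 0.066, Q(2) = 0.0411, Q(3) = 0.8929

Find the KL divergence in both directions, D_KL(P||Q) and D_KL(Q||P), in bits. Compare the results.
D_KL(P||Q) = 3.1075 bits, D_KL(Q||P) = 2.8587 bits. D_KL(P||Q) is larger than D_KL(Q||P) by 0.2488 bits; the two directions differ.

D_KL(P||Q) = Σ P(x) log₂(P(x)/Q(x))

Computing term by term:
  P(1)·log₂(P(1)/Q(1)) = 0.9047·log₂(0.9047/0.066) = 3.41696
  P(2)·log₂(P(2)/Q(2)) = 0.0099·log₂(0.0099/0.0411) = -0.02033
  P(3)·log₂(P(3)/Q(3)) = 0.0854·log₂(0.0854/0.8929) = -0.28918

D_KL(P||Q) = 3.41696 - 0.02033 - 0.28918 = 3.10745 ≈ 3.1075 bits

D_KL(Q||P) = Σ Q(x) log₂(Q(x)/P(x))

Computing term by term:
  Q(1)·log₂(Q(1)/P(1)) = 0.066·log₂(0.066/0.9047) = -0.24928
  Q(2)·log₂(Q(2)/P(2)) = 0.0411·log₂(0.0411/0.0099) = 0.08440
  Q(3)·log₂(Q(3)/P(3)) = 0.8929·log₂(0.8929/0.0854) = 3.02353

D_KL(Q||P) = -0.24928 + 0.08440 + 3.02353 = 2.85865 ≈ 2.8587 bits

These are NOT equal (difference: 0.2488 bits). KL divergence is asymmetric: D_KL(P||Q) ≠ D_KL(Q||P) in general.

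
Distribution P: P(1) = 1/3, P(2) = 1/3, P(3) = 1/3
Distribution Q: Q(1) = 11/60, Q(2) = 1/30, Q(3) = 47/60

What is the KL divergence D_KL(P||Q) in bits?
0.9839 bits

D_KL(P||Q) = Σ P(x) log₂(P(x)/Q(x))

Computing term by term:
  P(1)·log₂(P(1)/Q(1)) = (1/3)·log₂((1/3)/(11/60)) = 0.28750
  P(2)·log₂(P(2)/Q(2)) = (1/3)·log₂((1/3)/(1/30)) = 1.10731
  P(3)·log₂(P(3)/Q(3)) = (1/3)·log₂((1/3)/(47/60)) = -0.41089

D_KL(P||Q) = 0.28750 + 1.10731 - 0.41089 = 0.98392 ≈ 0.9839 bits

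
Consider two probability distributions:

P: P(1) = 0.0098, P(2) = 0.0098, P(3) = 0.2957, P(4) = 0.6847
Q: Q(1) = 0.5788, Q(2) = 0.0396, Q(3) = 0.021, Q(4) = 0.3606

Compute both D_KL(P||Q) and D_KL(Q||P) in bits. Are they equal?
D_KL(P||Q) = 1.6843 bits, D_KL(Q||P) = 3.0718 bits. No, they are not equal.

D_KL(P||Q) = Σ P(x) log₂(P(x)/Q(x))

Computing term by term:
  P(1)·log₂(P(1)/Q(1)) = 0.0098·log₂(0.0098/0.5788) = -0.05766
  P(2)·log₂(P(2)/Q(2)) = 0.0098·log₂(0.0098/0.0396) = -0.01974
  P(3)·log₂(P(3)/Q(3)) = 0.2957·log₂(0.2957/0.021) = 1.12829
  P(4)·log₂(P(4)/Q(4)) = 0.6847·log₂(0.6847/0.3606) = 0.63340

D_KL(P||Q) = -0.05766 - 0.01974 + 1.12829 + 0.63340 = 1.68429 ≈ 1.6843 bits

D_KL(Q||P) = Σ Q(x) log₂(Q(x)/P(x))

Computing term by term:
  Q(1)·log₂(Q(1)/P(1)) = 0.5788·log₂(0.5788/0.0098) = 3.40574
  Q(2)·log₂(Q(2)/P(2)) = 0.0396·log₂(0.0396/0.0098) = 0.07978
  Q(3)·log₂(Q(3)/P(3)) = 0.021·log₂(0.021/0.2957) = -0.08013
  Q(4)·log₂(Q(4)/P(4)) = 0.3606·log₂(0.3606/0.6847) = -0.33358

D_KL(Q||P) = 3.40574 + 0.07978 - 0.08013 - 0.33358 = 3.07181 ≈ 3.0718 bits

These are NOT equal (difference: 1.3875 bits). KL divergence is asymmetric: D_KL(P||Q) ≠ D_KL(Q||P) in general.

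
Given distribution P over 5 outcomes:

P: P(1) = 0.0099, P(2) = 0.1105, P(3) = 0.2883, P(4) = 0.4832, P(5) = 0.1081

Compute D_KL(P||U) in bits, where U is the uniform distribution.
0.5336 bits

U(i) = 1/5 for all i

D_KL(P||U) = Σ P(x) log₂(P(x) / (1/5))
           = Σ P(x) log₂(P(x)) + log₂(5)
           = log₂(5) - H(P)

H(P) = -Σ P(x) log₂(P(x)):
  -P(1)·log₂(P(1)) = -(0.0099)·log₂(0.0099) = 0.06592
  -P(2)·log₂(P(2)) = -(0.1105)·log₂(0.1105) = 0.35116
  -P(3)·log₂(P(3)) = -(0.2883)·log₂(0.2883) = 0.51731
  -P(4)·log₂(P(4)) = -(0.4832)·log₂(0.4832) = 0.50703
  -P(5)·log₂(P(5)) = -(0.1081)·log₂(0.1081) = 0.34695
H(P) = 0.06592 + 0.35116 + 0.51731 + 0.50703 + 0.34695 = 1.78837 bits

log₂(5) = 2.32193 bits

D_KL(P||U) = 2.32193 - 1.78837 = 0.53356 ≈ 0.5336 bits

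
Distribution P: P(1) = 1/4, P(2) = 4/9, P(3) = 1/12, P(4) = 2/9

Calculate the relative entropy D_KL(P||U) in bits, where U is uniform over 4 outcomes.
0.1991 bits

U(i) = 1/4 for all i

D_KL(P||U) = Σ P(x) log₂(P(x) / (1/4))
           = Σ P(x) log₂(P(x)) + log₂(4)
           = log₂(4) - H(P)

H(P) = -Σ P(x) log₂(P(x)):
  -P(1)·log₂(P(1)) = -(1/4)·log₂(1/4) = 0.50000
  -P(2)·log₂(P(2)) = -(4/9)·log₂(4/9) = 0.51997
  -P(3)·log₂(P(3)) = -(1/12)·log₂(1/12) = 0.29875
  -P(4)·log₂(P(4)) = -(2/9)·log₂(2/9) = 0.48221
H(P) = 0.50000 + 0.51997 + 0.29875 + 0.48221 = 1.80093 bits

log₂(4) = 2.00000 bits

D_KL(P||U) = 2.00000 - 1.80093 = 0.19907 ≈ 0.1991 bits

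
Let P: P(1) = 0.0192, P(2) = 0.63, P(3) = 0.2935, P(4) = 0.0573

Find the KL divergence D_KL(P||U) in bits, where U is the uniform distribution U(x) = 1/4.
0.7151 bits

U(i) = 1/4 for all i

D_KL(P||U) = Σ P(x) log₂(P(x) / (1/4))
           = Σ P(x) log₂(P(x)) + log₂(4)
           = log₂(4) - H(P)

H(P) = -Σ P(x) log₂(P(x)):
  -P(1)·log₂(P(1)) = -(0.0192)·log₂(0.0192) = 0.10949
  -P(2)·log₂(P(2)) = -(0.63)·log₂(0.63) = 0.41994
  -P(3)·log₂(P(3)) = -(0.2935)·log₂(0.2935) = 0.51907
  -P(4)·log₂(P(4)) = -(0.0573)·log₂(0.0573) = 0.23638
H(P) = 0.10949 + 0.41994 + 0.51907 + 0.23638 = 1.28488 bits

log₂(4) = 2.00000 bits

D_KL(P||U) = 2.00000 - 1.28488 = 0.71512 ≈ 0.7151 bits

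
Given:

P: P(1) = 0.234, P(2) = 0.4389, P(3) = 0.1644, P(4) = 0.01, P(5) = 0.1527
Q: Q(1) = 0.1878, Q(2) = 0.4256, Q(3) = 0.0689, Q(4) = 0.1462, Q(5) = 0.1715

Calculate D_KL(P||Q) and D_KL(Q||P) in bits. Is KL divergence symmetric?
D_KL(P||Q) = 0.2357 bits, D_KL(Q||P) = 0.4296 bits. No, KL divergence is not symmetric.

D_KL(P||Q) = Σ P(x) log₂(P(x)/Q(x))

Computing term by term:
  P(1)·log₂(P(1)/Q(1)) = 0.234·log₂(0.234/0.1878) = 0.07425
  P(2)·log₂(P(2)/Q(2)) = 0.4389·log₂(0.4389/0.4256) = 0.01948
  P(3)·log₂(P(3)/Q(3)) = 0.1644·log₂(0.1644/0.0689) = 0.20626
  P(4)·log₂(P(4)/Q(4)) = 0.01·log₂(0.01/0.1462) = -0.03870
  P(5)·log₂(P(5)/Q(5)) = 0.1527·log₂(0.1527/0.1715) = -0.02558

D_KL(P||Q) = 0.07425 + 0.01948 + 0.20626 - 0.03870 - 0.02558 = 0.23571 ≈ 0.2357 bits

D_KL(Q||P) = Σ Q(x) log₂(Q(x)/P(x))

Computing term by term:
  Q(1)·log₂(Q(1)/P(1)) = 0.1878·log₂(0.1878/0.234) = -0.05959
  Q(2)·log₂(Q(2)/P(2)) = 0.4256·log₂(0.4256/0.4389) = -0.01889
  Q(3)·log₂(Q(3)/P(3)) = 0.0689·log₂(0.0689/0.1644) = -0.08644
  Q(4)·log₂(Q(4)/P(4)) = 0.1462·log₂(0.1462/0.01) = 0.56578
  Q(5)·log₂(Q(5)/P(5)) = 0.1715·log₂(0.1715/0.1527) = 0.02873

D_KL(Q||P) = -0.05959 - 0.01889 - 0.08644 + 0.56578 + 0.02873 = 0.42959 ≈ 0.4296 bits

These are NOT equal (difference: 0.1939 bits). KL divergence is asymmetric: D_KL(P||Q) ≠ D_KL(Q||P) in general.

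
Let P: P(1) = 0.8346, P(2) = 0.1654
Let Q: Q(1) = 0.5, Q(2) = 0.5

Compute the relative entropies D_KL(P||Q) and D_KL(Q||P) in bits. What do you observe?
D_KL(P||Q) = 0.3529 bits, D_KL(Q||P) = 0.4284 bits. The two directions give different values (D_KL(Q||P) exceeds D_KL(P||Q) by 0.0755 bits): KL divergence is asymmetric.

D_KL(P||Q) = Σ P(x) log₂(P(x)/Q(x))

Computing term by term:
  P(1)·log₂(P(1)/Q(1)) = 0.8346·log₂(0.8346/0.5) = 0.61690
  P(2)·log₂(P(2)/Q(2)) = 0.1654·log₂(0.1654/0.5) = -0.26397

D_KL(P||Q) = 0.61690 - 0.26397 = 0.35293 ≈ 0.3529 bits

D_KL(Q||P) = Σ Q(x) log₂(Q(x)/P(x))

Computing term by term:
  Q(1)·log₂(Q(1)/P(1)) = 0.5·log₂(0.5/0.8346) = -0.36958
  Q(2)·log₂(Q(2)/P(2)) = 0.5·log₂(0.5/0.1654) = 0.79798

D_KL(Q||P) = -0.36958 + 0.79798 = 0.42840 ≈ 0.4284 bits

These are NOT equal (difference: 0.0755 bits). KL divergence is asymmetric: D_KL(P||Q) ≠ D_KL(Q||P) in general.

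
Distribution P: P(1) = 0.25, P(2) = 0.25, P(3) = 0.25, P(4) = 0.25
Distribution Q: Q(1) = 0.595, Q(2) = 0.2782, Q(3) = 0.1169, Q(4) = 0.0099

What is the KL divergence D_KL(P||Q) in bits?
1.0875 bits

D_KL(P||Q) = Σ P(x) log₂(P(x)/Q(x))

Computing term by term:
  P(1)·log₂(P(1)/Q(1)) = 0.25·log₂(0.25/0.595) = -0.31274
  P(2)·log₂(P(2)/Q(2)) = 0.25·log₂(0.25/0.2782) = -0.03855
  P(3)·log₂(P(3)/Q(3)) = 0.25·log₂(0.25/0.1169) = 0.27416
  P(4)·log₂(P(4)/Q(4)) = 0.25·log₂(0.25/0.0099) = 1.16459

D_KL(P||Q) = -0.31274 - 0.03855 + 0.27416 + 1.16459 = 1.08746 ≈ 1.0875 bits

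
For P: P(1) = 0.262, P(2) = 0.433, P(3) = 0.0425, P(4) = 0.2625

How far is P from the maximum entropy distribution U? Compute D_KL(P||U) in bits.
0.2707 bits

U(i) = 1/4 for all i

D_KL(P||U) = Σ P(x) log₂(P(x) / (1/4))
           = Σ P(x) log₂(P(x)) + log₂(4)
           = log₂(4) - H(P)

H(P) = -Σ P(x) log₂(P(x)):
  -P(1)·log₂(P(1)) = -(0.262)·log₂(0.262) = 0.50628
  -P(2)·log₂(P(2)) = -(0.433)·log₂(0.433) = 0.52287
  -P(3)·log₂(P(3)) = -(0.0425)·log₂(0.0425) = 0.19365
  -P(4)·log₂(P(4)) = -(0.2625)·log₂(0.2625) = 0.50652
H(P) = 0.50628 + 0.52287 + 0.19365 + 0.50652 = 1.72932 bits

log₂(4) = 2.00000 bits

D_KL(P||U) = 2.00000 - 1.72932 = 0.27068 ≈ 0.2707 bits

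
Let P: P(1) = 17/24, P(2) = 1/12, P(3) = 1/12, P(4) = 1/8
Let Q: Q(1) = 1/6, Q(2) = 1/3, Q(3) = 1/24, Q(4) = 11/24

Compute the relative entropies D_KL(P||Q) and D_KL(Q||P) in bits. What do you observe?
D_KL(P||Q) = 1.1610 bits, D_KL(Q||P) = 1.1362 bits. The two directions give different values (D_KL(P||Q) exceeds D_KL(Q||P) by 0.0248 bits): KL divergence is asymmetric.

D_KL(P||Q) = Σ P(x) log₂(P(x)/Q(x))

Computing term by term:
  P(1)·log₂(P(1)/Q(1)) = (17/24)·log₂((17/24)/(1/6)) = 1.47862
  P(2)·log₂(P(2)/Q(2)) = (1/12)·log₂((1/12)/(1/3)) = -0.16667
  P(3)·log₂(P(3)/Q(3)) = (1/12)·log₂((1/12)/(1/24)) = 0.08333
  P(4)·log₂(P(4)/Q(4)) = (1/8)·log₂((1/8)/(11/24)) = -0.23431

D_KL(P||Q) = 1.47862 - 0.16667 + 0.08333 - 0.23431 = 1.16097 ≈ 1.1610 bits

D_KL(Q||P) = Σ Q(x) log₂(Q(x)/P(x))

Computing term by term:
  Q(1)·log₂(Q(1)/P(1)) = (1/6)·log₂((1/6)/(17/24)) = -0.34791
  Q(2)·log₂(Q(2)/P(2)) = (1/3)·log₂((1/3)/(1/12)) = 0.66667
  Q(3)·log₂(Q(3)/P(3)) = (1/24)·log₂((1/24)/(1/12)) = -0.04167
  Q(4)·log₂(Q(4)/P(4)) = (11/24)·log₂((11/24)/(1/8)) = 0.85913

D_KL(Q||P) = -0.34791 + 0.66667 - 0.04167 + 0.85913 = 1.13622 ≈ 1.1362 bits

These are NOT equal (difference: 0.0248 bits). KL divergence is asymmetric: D_KL(P||Q) ≠ D_KL(Q||P) in general.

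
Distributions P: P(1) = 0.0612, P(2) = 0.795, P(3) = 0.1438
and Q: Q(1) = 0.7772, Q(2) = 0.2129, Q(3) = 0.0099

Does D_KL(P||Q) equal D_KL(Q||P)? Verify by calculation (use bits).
D_KL(P||Q) = 1.8419 bits, D_KL(Q||P) = 2.4069 bits. No — D_KL(P||Q) ≠ D_KL(Q||P) for this pair.

D_KL(P||Q) = Σ P(x) log₂(P(x)/Q(x))

Computing term by term:
  P(1)·log₂(P(1)/Q(1)) = 0.0612·log₂(0.0612/0.7772) = -0.22440
  P(2)·log₂(P(2)/Q(2)) = 0.795·log₂(0.795/0.2129) = 1.51112
  P(3)·log₂(P(3)/Q(3)) = 0.1438·log₂(0.1438/0.0099) = 0.55514

D_KL(P||Q) = -0.22440 + 1.51112 + 0.55514 = 1.84186 ≈ 1.8419 bits

D_KL(Q||P) = Σ Q(x) log₂(Q(x)/P(x))

Computing term by term:
  Q(1)·log₂(Q(1)/P(1)) = 0.7772·log₂(0.7772/0.0612) = 2.84975
  Q(2)·log₂(Q(2)/P(2)) = 0.2129·log₂(0.2129/0.795) = -0.40468
  Q(3)·log₂(Q(3)/P(3)) = 0.0099·log₂(0.0099/0.1438) = -0.03822

D_KL(Q||P) = 2.84975 - 0.40468 - 0.03822 = 2.40685 ≈ 2.4069 bits

These are NOT equal (difference: 0.5650 bits). KL divergence is asymmetric: D_KL(P||Q) ≠ D_KL(Q||P) in general.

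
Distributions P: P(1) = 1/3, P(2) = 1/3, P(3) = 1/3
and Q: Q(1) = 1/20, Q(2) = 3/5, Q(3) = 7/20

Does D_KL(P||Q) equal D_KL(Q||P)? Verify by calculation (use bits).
D_KL(P||Q) = 0.6062 bits, D_KL(Q||P) = 0.3966 bits. No — D_KL(P||Q) ≠ D_KL(Q||P) for this pair.

D_KL(P||Q) = Σ P(x) log₂(P(x)/Q(x))

Computing term by term:
  P(1)·log₂(P(1)/Q(1)) = (1/3)·log₂((1/3)/(1/20)) = 0.91232
  P(2)·log₂(P(2)/Q(2)) = (1/3)·log₂((1/3)/(3/5)) = -0.28267
  P(3)·log₂(P(3)/Q(3)) = (1/3)·log₂((1/3)/(7/20)) = -0.02346

D_KL(P||Q) = 0.91232 - 0.28267 - 0.02346 = 0.60619 ≈ 0.6062 bits

D_KL(Q||P) = Σ Q(x) log₂(Q(x)/P(x))

Computing term by term:
  Q(1)·log₂(Q(1)/P(1)) = (1/20)·log₂((1/20)/(1/3)) = -0.13685
  Q(2)·log₂(Q(2)/P(2)) = (3/5)·log₂((3/5)/(1/3)) = 0.50880
  Q(3)·log₂(Q(3)/P(3)) = (7/20)·log₂((7/20)/(1/3)) = 0.02464

D_KL(Q||P) = -0.13685 + 0.50880 + 0.02464 = 0.39659 ≈ 0.3966 bits

These are NOT equal (difference: 0.2096 bits). KL divergence is asymmetric: D_KL(P||Q) ≠ D_KL(Q||P) in general.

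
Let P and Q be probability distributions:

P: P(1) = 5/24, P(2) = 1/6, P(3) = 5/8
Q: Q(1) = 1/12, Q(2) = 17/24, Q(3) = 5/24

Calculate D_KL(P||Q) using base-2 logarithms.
0.9181 bits

D_KL(P||Q) = Σ P(x) log₂(P(x)/Q(x))

Computing term by term:
  P(1)·log₂(P(1)/Q(1)) = (5/24)·log₂((5/24)/(1/12)) = 0.27540
  P(2)·log₂(P(2)/Q(2)) = (1/6)·log₂((1/6)/(17/24)) = -0.34791
  P(3)·log₂(P(3)/Q(3)) = (5/8)·log₂((5/8)/(5/24)) = 0.99060

D_KL(P||Q) = 0.27540 - 0.34791 + 0.99060 = 0.91809 ≈ 0.9181 bits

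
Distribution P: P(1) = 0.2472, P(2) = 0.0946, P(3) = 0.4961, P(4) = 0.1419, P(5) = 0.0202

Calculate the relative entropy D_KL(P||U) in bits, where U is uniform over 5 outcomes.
0.4865 bits

U(i) = 1/5 for all i

D_KL(P||U) = Σ P(x) log₂(P(x) / (1/5))
           = Σ P(x) log₂(P(x)) + log₂(5)
           = log₂(5) - H(P)

H(P) = -Σ P(x) log₂(P(x)):
  -P(1)·log₂(P(1)) = -(0.2472)·log₂(0.2472) = 0.49842
  -P(2)·log₂(P(2)) = -(0.0946)·log₂(0.0946) = 0.32183
  -P(3)·log₂(P(3)) = -(0.4961)·log₂(0.4961) = 0.50170
  -P(4)·log₂(P(4)) = -(0.1419)·log₂(0.1419) = 0.39974
  -P(5)·log₂(P(5)) = -(0.0202)·log₂(0.0202) = 0.11372
H(P) = 0.49842 + 0.32183 + 0.50170 + 0.39974 + 0.11372 = 1.83541 bits

log₂(5) = 2.32193 bits

D_KL(P||U) = 2.32193 - 1.83541 = 0.48652 ≈ 0.4865 bits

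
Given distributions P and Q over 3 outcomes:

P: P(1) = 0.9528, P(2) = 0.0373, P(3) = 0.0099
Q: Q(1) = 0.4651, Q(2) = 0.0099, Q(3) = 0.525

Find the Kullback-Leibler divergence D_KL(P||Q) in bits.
1.0005 bits

D_KL(P||Q) = Σ P(x) log₂(P(x)/Q(x))

Computing term by term:
  P(1)·log₂(P(1)/Q(1)) = 0.9528·log₂(0.9528/0.4651) = 0.98580
  P(2)·log₂(P(2)/Q(2)) = 0.0373·log₂(0.0373/0.0099) = 0.07138
  P(3)·log₂(P(3)/Q(3)) = 0.0099·log₂(0.0099/0.525) = -0.05671

D_KL(P||Q) = 0.98580 + 0.07138 - 0.05671 = 1.00047 ≈ 1.0005 bits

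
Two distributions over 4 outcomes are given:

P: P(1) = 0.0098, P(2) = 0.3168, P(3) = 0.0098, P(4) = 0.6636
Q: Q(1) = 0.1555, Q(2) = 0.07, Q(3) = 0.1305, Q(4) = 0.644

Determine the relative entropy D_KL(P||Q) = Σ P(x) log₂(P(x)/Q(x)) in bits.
0.6431 bits

D_KL(P||Q) = Σ P(x) log₂(P(x)/Q(x))

Computing term by term:
  P(1)·log₂(P(1)/Q(1)) = 0.0098·log₂(0.0098/0.1555) = -0.03908
  P(2)·log₂(P(2)/Q(2)) = 0.3168·log₂(0.3168/0.07) = 0.69004
  P(3)·log₂(P(3)/Q(3)) = 0.0098·log₂(0.0098/0.1305) = -0.03660
  P(4)·log₂(P(4)/Q(4)) = 0.6636·log₂(0.6636/0.644) = 0.02870

D_KL(P||Q) = -0.03908 + 0.69004 - 0.03660 + 0.02870 = 0.64306 ≈ 0.6431 bits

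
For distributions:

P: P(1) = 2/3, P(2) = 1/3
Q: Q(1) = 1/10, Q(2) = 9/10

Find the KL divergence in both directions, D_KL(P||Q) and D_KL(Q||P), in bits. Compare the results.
D_KL(P||Q) = 1.3470 bits, D_KL(Q||P) = 1.0160 bits. D_KL(P||Q) is larger than D_KL(Q||P) by 0.3310 bits; the two directions differ.

D_KL(P||Q) = Σ P(x) log₂(P(x)/Q(x))

Computing term by term:
  P(1)·log₂(P(1)/Q(1)) = (2/3)·log₂((2/3)/(1/10)) = 1.82464
  P(2)·log₂(P(2)/Q(2)) = (1/3)·log₂((1/3)/(9/10)) = -0.47765

D_KL(P||Q) = 1.82464 - 0.47765 = 1.34699 ≈ 1.3470 bits

D_KL(Q||P) = Σ Q(x) log₂(Q(x)/P(x))

Computing term by term:
  Q(1)·log₂(Q(1)/P(1)) = (1/10)·log₂((1/10)/(2/3)) = -0.27370
  Q(2)·log₂(Q(2)/P(2)) = (9/10)·log₂((9/10)/(1/3)) = 1.28966

D_KL(Q||P) = -0.27370 + 1.28966 = 1.01596 ≈ 1.0160 bits

These are NOT equal (difference: 0.3310 bits). KL divergence is asymmetric: D_KL(P||Q) ≠ D_KL(Q||P) in general.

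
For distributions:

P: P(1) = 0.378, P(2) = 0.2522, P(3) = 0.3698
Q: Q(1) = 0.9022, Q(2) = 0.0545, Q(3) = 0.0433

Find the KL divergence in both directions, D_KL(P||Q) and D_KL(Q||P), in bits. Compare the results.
D_KL(P||Q) = 1.2273 bits, D_KL(Q||P) = 0.8779 bits. D_KL(P||Q) is larger than D_KL(Q||P) by 0.3494 bits; the two directions differ.

D_KL(P||Q) = Σ P(x) log₂(P(x)/Q(x))

Computing term by term:
  P(1)·log₂(P(1)/Q(1)) = 0.378·log₂(0.378/0.9022) = -0.47441
  P(2)·log₂(P(2)/Q(2)) = 0.2522·log₂(0.2522/0.0545) = 0.55742
  P(3)·log₂(P(3)/Q(3)) = 0.3698·log₂(0.3698/0.0433) = 1.14427

D_KL(P||Q) = -0.47441 + 0.55742 + 1.14427 = 1.22728 ≈ 1.2273 bits

D_KL(Q||P) = Σ Q(x) log₂(Q(x)/P(x))

Computing term by term:
  Q(1)·log₂(Q(1)/P(1)) = 0.9022·log₂(0.9022/0.378) = 1.13232
  Q(2)·log₂(Q(2)/P(2)) = 0.0545·log₂(0.0545/0.2522) = -0.12046
  Q(3)·log₂(Q(3)/P(3)) = 0.0433·log₂(0.0433/0.3698) = -0.13398

D_KL(Q||P) = 1.13232 - 0.12046 - 0.13398 = 0.87788 ≈ 0.8779 bits

These are NOT equal (difference: 0.3494 bits). KL divergence is asymmetric: D_KL(P||Q) ≠ D_KL(Q||P) in general.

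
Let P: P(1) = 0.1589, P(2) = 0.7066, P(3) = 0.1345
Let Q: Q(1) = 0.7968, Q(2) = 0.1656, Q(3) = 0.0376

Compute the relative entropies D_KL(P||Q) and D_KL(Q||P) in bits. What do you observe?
D_KL(P||Q) = 1.3568 bits, D_KL(Q||P) = 1.4377 bits. The two directions give different values (D_KL(Q||P) exceeds D_KL(P||Q) by 0.0809 bits): KL divergence is asymmetric.

D_KL(P||Q) = Σ P(x) log₂(P(x)/Q(x))

Computing term by term:
  P(1)·log₂(P(1)/Q(1)) = 0.1589·log₂(0.1589/0.7968) = -0.36962
  P(2)·log₂(P(2)/Q(2)) = 0.7066·log₂(0.7066/0.1656) = 1.47905
  P(3)·log₂(P(3)/Q(3)) = 0.1345·log₂(0.1345/0.0376) = 0.24732

D_KL(P||Q) = -0.36962 + 1.47905 + 0.24732 = 1.35675 ≈ 1.3568 bits

D_KL(Q||P) = Σ Q(x) log₂(Q(x)/P(x))

Computing term by term:
  Q(1)·log₂(Q(1)/P(1)) = 0.7968·log₂(0.7968/0.1589) = 1.85344
  Q(2)·log₂(Q(2)/P(2)) = 0.1656·log₂(0.1656/0.7066) = -0.34663
  Q(3)·log₂(Q(3)/P(3)) = 0.0376·log₂(0.0376/0.1345) = -0.06914

D_KL(Q||P) = 1.85344 - 0.34663 - 0.06914 = 1.43767 ≈ 1.4377 bits

These are NOT equal (difference: 0.0809 bits). KL divergence is asymmetric: D_KL(P||Q) ≠ D_KL(Q||P) in general.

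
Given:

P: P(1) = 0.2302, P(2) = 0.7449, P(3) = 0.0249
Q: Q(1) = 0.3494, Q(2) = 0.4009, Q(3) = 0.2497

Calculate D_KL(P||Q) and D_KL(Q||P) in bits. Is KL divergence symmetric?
D_KL(P||Q) = 0.4444 bits, D_KL(Q||P) = 0.6825 bits. No, KL divergence is not symmetric.

D_KL(P||Q) = Σ P(x) log₂(P(x)/Q(x))

Computing term by term:
  P(1)·log₂(P(1)/Q(1)) = 0.2302·log₂(0.2302/0.3494) = -0.13858
  P(2)·log₂(P(2)/Q(2)) = 0.7449·log₂(0.7449/0.4009) = 0.66579
  P(3)·log₂(P(3)/Q(3)) = 0.0249·log₂(0.0249/0.2497) = -0.08282

D_KL(P||Q) = -0.13858 + 0.66579 - 0.08282 = 0.44439 ≈ 0.4444 bits

D_KL(Q||P) = Σ Q(x) log₂(Q(x)/P(x))

Computing term by term:
  Q(1)·log₂(Q(1)/P(1)) = 0.3494·log₂(0.3494/0.2302) = 0.21034
  Q(2)·log₂(Q(2)/P(2)) = 0.4009·log₂(0.4009/0.7449) = -0.35833
  Q(3)·log₂(Q(3)/P(3)) = 0.2497·log₂(0.2497/0.0249) = 0.83050

D_KL(Q||P) = 0.21034 - 0.35833 + 0.83050 = 0.68251 ≈ 0.6825 bits

These are NOT equal (difference: 0.2381 bits). KL divergence is asymmetric: D_KL(P||Q) ≠ D_KL(Q||P) in general.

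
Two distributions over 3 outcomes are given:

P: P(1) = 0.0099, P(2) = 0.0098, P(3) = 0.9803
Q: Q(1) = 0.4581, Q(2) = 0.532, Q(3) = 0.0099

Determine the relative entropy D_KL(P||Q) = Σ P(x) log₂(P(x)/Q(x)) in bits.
6.3878 bits

D_KL(P||Q) = Σ P(x) log₂(P(x)/Q(x))

Computing term by term:
  P(1)·log₂(P(1)/Q(1)) = 0.0099·log₂(0.0099/0.4581) = -0.05477
  P(2)·log₂(P(2)/Q(2)) = 0.0098·log₂(0.0098/0.532) = -0.05647
  P(3)·log₂(P(3)/Q(3)) = 0.9803·log₂(0.9803/0.0099) = 6.49905

D_KL(P||Q) = -0.05477 - 0.05647 + 6.49905 = 6.38781 ≈ 6.3878 bits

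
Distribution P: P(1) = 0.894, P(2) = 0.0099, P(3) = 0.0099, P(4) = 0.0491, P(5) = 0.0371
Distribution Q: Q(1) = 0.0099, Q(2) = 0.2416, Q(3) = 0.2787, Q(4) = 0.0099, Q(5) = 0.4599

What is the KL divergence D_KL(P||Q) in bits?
5.6934 bits

D_KL(P||Q) = Σ P(x) log₂(P(x)/Q(x))

Computing term by term:
  P(1)·log₂(P(1)/Q(1)) = 0.894·log₂(0.894/0.0099) = 5.80805
  P(2)·log₂(P(2)/Q(2)) = 0.0099·log₂(0.0099/0.2416) = -0.04563
  P(3)·log₂(P(3)/Q(3)) = 0.0099·log₂(0.0099/0.2787) = -0.04767
  P(4)·log₂(P(4)/Q(4)) = 0.0491·log₂(0.0491/0.0099) = 0.11343
  P(5)·log₂(P(5)/Q(5)) = 0.0371·log₂(0.0371/0.4599) = -0.13474

D_KL(P||Q) = 5.80805 - 0.04563 - 0.04767 + 0.11343 - 0.13474 = 5.69344 ≈ 5.6934 bits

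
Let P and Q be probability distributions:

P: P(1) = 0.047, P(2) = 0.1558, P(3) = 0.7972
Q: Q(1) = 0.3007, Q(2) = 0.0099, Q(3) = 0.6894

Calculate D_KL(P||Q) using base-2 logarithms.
0.6607 bits

D_KL(P||Q) = Σ P(x) log₂(P(x)/Q(x))

Computing term by term:
  P(1)·log₂(P(1)/Q(1)) = 0.047·log₂(0.047/0.3007) = -0.12585
  P(2)·log₂(P(2)/Q(2)) = 0.1558·log₂(0.1558/0.0099) = 0.61948
  P(3)·log₂(P(3)/Q(3)) = 0.7972·log₂(0.7972/0.6894) = 0.16709

D_KL(P||Q) = -0.12585 + 0.61948 + 0.16709 = 0.66072 ≈ 0.6607 bits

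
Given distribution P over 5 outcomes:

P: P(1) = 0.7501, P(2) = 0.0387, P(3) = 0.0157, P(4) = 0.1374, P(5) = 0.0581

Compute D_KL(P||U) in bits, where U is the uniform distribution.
1.1031 bits

U(i) = 1/5 for all i

D_KL(P||U) = Σ P(x) log₂(P(x) / (1/5))
           = Σ P(x) log₂(P(x)) + log₂(5)
           = log₂(5) - H(P)

H(P) = -Σ P(x) log₂(P(x)):
  -P(1)·log₂(P(1)) = -(0.7501)·log₂(0.7501) = 0.31118
  -P(2)·log₂(P(2)) = -(0.0387)·log₂(0.0387) = 0.18156
  -P(3)·log₂(P(3)) = -(0.0157)·log₂(0.0157) = 0.09409
  -P(4)·log₂(P(4)) = -(0.1374)·log₂(0.1374) = 0.39345
  -P(5)·log₂(P(5)) = -(0.0581)·log₂(0.0581) = 0.23852
H(P) = 0.31118 + 0.18156 + 0.09409 + 0.39345 + 0.23852 = 1.21880 bits

log₂(5) = 2.32193 bits

D_KL(P||U) = 2.32193 - 1.21880 = 1.10313 ≈ 1.1031 bits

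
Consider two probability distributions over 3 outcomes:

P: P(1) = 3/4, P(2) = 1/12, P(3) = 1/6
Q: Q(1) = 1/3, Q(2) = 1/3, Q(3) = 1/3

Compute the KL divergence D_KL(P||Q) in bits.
0.5441 bits

D_KL(P||Q) = Σ P(x) log₂(P(x)/Q(x))

Computing term by term:
  P(1)·log₂(P(1)/Q(1)) = (3/4)·log₂((3/4)/(1/3)) = 0.87744
  P(2)·log₂(P(2)/Q(2)) = (1/12)·log₂((1/12)/(1/3)) = -0.16667
  P(3)·log₂(P(3)/Q(3)) = (1/6)·log₂((1/6)/(1/3)) = -0.16667

D_KL(P||Q) = 0.87744 - 0.16667 - 0.16667 = 0.54410 ≈ 0.5441 bits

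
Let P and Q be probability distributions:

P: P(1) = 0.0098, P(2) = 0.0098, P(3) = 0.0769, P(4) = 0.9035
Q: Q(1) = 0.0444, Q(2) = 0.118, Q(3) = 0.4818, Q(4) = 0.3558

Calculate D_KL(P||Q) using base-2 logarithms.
0.9546 bits

D_KL(P||Q) = Σ P(x) log₂(P(x)/Q(x))

Computing term by term:
  P(1)·log₂(P(1)/Q(1)) = 0.0098·log₂(0.0098/0.0444) = -0.02136
  P(2)·log₂(P(2)/Q(2)) = 0.0098·log₂(0.0098/0.118) = -0.03518
  P(3)·log₂(P(3)/Q(3)) = 0.0769·log₂(0.0769/0.4818) = -0.20358
  P(4)·log₂(P(4)/Q(4)) = 0.9035·log₂(0.9035/0.3558) = 1.21472

D_KL(P||Q) = -0.02136 - 0.03518 - 0.20358 + 1.21472 = 0.95460 ≈ 0.9546 bits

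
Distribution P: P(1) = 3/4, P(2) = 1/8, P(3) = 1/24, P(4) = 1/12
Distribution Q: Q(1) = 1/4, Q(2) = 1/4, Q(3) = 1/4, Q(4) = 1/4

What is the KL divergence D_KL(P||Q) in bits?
0.8239 bits

D_KL(P||Q) = Σ P(x) log₂(P(x)/Q(x))

Computing term by term:
  P(1)·log₂(P(1)/Q(1)) = (3/4)·log₂((3/4)/(1/4)) = 1.18872
  P(2)·log₂(P(2)/Q(2)) = (1/8)·log₂((1/8)/(1/4)) = -0.12500
  P(3)·log₂(P(3)/Q(3)) = (1/24)·log₂((1/24)/(1/4)) = -0.10771
  P(4)·log₂(P(4)/Q(4)) = (1/12)·log₂((1/12)/(1/4)) = -0.13208

D_KL(P||Q) = 1.18872 - 0.12500 - 0.10771 - 0.13208 = 0.82393 ≈ 0.8239 bits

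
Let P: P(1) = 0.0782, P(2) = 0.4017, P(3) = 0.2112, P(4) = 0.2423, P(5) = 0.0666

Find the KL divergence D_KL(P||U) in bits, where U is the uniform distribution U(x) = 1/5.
0.2762 bits

U(i) = 1/5 for all i

D_KL(P||U) = Σ P(x) log₂(P(x) / (1/5))
           = Σ P(x) log₂(P(x)) + log₂(5)
           = log₂(5) - H(P)

H(P) = -Σ P(x) log₂(P(x)):
  -P(1)·log₂(P(1)) = -(0.0782)·log₂(0.0782) = 0.28752
  -P(2)·log₂(P(2)) = -(0.4017)·log₂(0.4017) = 0.52856
  -P(3)·log₂(P(3)) = -(0.2112)·log₂(0.2112) = 0.47379
  -P(4)·log₂(P(4)) = -(0.2423)·log₂(0.2423) = 0.49554
  -P(5)·log₂(P(5)) = -(0.0666)·log₂(0.0666) = 0.26030
H(P) = 0.28752 + 0.52856 + 0.47379 + 0.49554 + 0.26030 = 2.04571 bits

log₂(5) = 2.32193 bits

D_KL(P||U) = 2.32193 - 2.04571 = 0.27622 ≈ 0.2762 bits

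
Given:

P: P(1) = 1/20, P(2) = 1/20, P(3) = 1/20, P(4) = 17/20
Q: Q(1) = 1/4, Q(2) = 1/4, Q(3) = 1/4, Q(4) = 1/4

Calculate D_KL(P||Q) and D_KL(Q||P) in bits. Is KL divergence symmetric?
D_KL(P||Q) = 1.1524 bits, D_KL(Q||P) = 1.3001 bits. No, KL divergence is not symmetric.

D_KL(P||Q) = Σ P(x) log₂(P(x)/Q(x))

Computing term by term:
  P(1)·log₂(P(1)/Q(1)) = (1/20)·log₂((1/20)/(1/4)) = -0.11610
  P(2)·log₂(P(2)/Q(2)) = (1/20)·log₂((1/20)/(1/4)) = -0.11610
  P(3)·log₂(P(3)/Q(3)) = (1/20)·log₂((1/20)/(1/4)) = -0.11610
  P(4)·log₂(P(4)/Q(4)) = (17/20)·log₂((17/20)/(1/4)) = 1.50070

D_KL(P||Q) = -0.11610 - 0.11610 - 0.11610 + 1.50070 = 1.15240 ≈ 1.1524 bits

D_KL(Q||P) = Σ Q(x) log₂(Q(x)/P(x))

Computing term by term:
  Q(1)·log₂(Q(1)/P(1)) = (1/4)·log₂((1/4)/(1/20)) = 0.58048
  Q(2)·log₂(Q(2)/P(2)) = (1/4)·log₂((1/4)/(1/20)) = 0.58048
  Q(3)·log₂(Q(3)/P(3)) = (1/4)·log₂((1/4)/(1/20)) = 0.58048
  Q(4)·log₂(Q(4)/P(4)) = (1/4)·log₂((1/4)/(17/20)) = -0.44138

D_KL(Q||P) = 0.58048 + 0.58048 + 0.58048 - 0.44138 = 1.30006 ≈ 1.3001 bits

These are NOT equal (difference: 0.1477 bits). KL divergence is asymmetric: D_KL(P||Q) ≠ D_KL(Q||P) in general.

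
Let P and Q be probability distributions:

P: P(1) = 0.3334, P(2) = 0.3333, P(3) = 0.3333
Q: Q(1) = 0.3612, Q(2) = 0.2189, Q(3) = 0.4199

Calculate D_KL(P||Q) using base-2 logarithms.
0.0526 bits

D_KL(P||Q) = Σ P(x) log₂(P(x)/Q(x))

Computing term by term:
  P(1)·log₂(P(1)/Q(1)) = 0.3334·log₂(0.3334/0.3612) = -0.03852
  P(2)·log₂(P(2)/Q(2)) = 0.3333·log₂(0.3333/0.2189) = 0.20216
  P(3)·log₂(P(3)/Q(3)) = 0.3333·log₂(0.3333/0.4199) = -0.11106

D_KL(P||Q) = -0.03852 + 0.20216 - 0.11106 = 0.05258 ≈ 0.0526 bits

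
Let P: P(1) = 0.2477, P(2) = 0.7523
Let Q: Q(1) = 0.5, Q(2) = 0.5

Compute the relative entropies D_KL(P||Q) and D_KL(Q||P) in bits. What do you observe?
D_KL(P||Q) = 0.1924 bits, D_KL(Q||P) = 0.2120 bits. The two directions give different values (D_KL(Q||P) exceeds D_KL(P||Q) by 0.0196 bits): KL divergence is asymmetric.

D_KL(P||Q) = Σ P(x) log₂(P(x)/Q(x))

Computing term by term:
  P(1)·log₂(P(1)/Q(1)) = 0.2477·log₂(0.2477/0.5) = -0.25100
  P(2)·log₂(P(2)/Q(2)) = 0.7523·log₂(0.7523/0.5) = 0.44339

D_KL(P||Q) = -0.25100 + 0.44339 = 0.19239 ≈ 0.1924 bits

D_KL(Q||P) = Σ Q(x) log₂(Q(x)/P(x))

Computing term by term:
  Q(1)·log₂(Q(1)/P(1)) = 0.5·log₂(0.5/0.2477) = 0.50667
  Q(2)·log₂(Q(2)/P(2)) = 0.5·log₂(0.5/0.7523) = -0.29469

D_KL(Q||P) = 0.50667 - 0.29469 = 0.21198 ≈ 0.2120 bits

These are NOT equal (difference: 0.0196 bits). KL divergence is asymmetric: D_KL(P||Q) ≠ D_KL(Q||P) in general.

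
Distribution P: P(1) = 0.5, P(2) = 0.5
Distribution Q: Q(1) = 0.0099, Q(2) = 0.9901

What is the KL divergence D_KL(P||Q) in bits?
2.3364 bits

D_KL(P||Q) = Σ P(x) log₂(P(x)/Q(x))

Computing term by term:
  P(1)·log₂(P(1)/Q(1)) = 0.5·log₂(0.5/0.0099) = 2.82918
  P(2)·log₂(P(2)/Q(2)) = 0.5·log₂(0.5/0.9901) = -0.49282

D_KL(P||Q) = 2.82918 - 0.49282 = 2.33636 ≈ 2.3364 bits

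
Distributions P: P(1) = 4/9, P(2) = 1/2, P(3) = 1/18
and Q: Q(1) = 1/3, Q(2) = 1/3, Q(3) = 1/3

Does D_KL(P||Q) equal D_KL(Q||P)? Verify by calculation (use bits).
D_KL(P||Q) = 0.3333 bits, D_KL(Q||P) = 0.5283 bits. No — D_KL(P||Q) ≠ D_KL(Q||P) for this pair.

D_KL(P||Q) = Σ P(x) log₂(P(x)/Q(x))

Computing term by term:
  P(1)·log₂(P(1)/Q(1)) = (4/9)·log₂((4/9)/(1/3)) = 0.18446
  P(2)·log₂(P(2)/Q(2)) = (1/2)·log₂((1/2)/(1/3)) = 0.29248
  P(3)·log₂(P(3)/Q(3)) = (1/18)·log₂((1/18)/(1/3)) = -0.14361

D_KL(P||Q) = 0.18446 + 0.29248 - 0.14361 = 0.33333 ≈ 0.3333 bits

D_KL(Q||P) = Σ Q(x) log₂(Q(x)/P(x))

Computing term by term:
  Q(1)·log₂(Q(1)/P(1)) = (1/3)·log₂((1/3)/(4/9)) = -0.13835
  Q(2)·log₂(Q(2)/P(2)) = (1/3)·log₂((1/3)/(1/2)) = -0.19499
  Q(3)·log₂(Q(3)/P(3)) = (1/3)·log₂((1/3)/(1/18)) = 0.86165

D_KL(Q||P) = -0.13835 - 0.19499 + 0.86165 = 0.52831 ≈ 0.5283 bits

These are NOT equal (difference: 0.1950 bits). KL divergence is asymmetric: D_KL(P||Q) ≠ D_KL(Q||P) in general.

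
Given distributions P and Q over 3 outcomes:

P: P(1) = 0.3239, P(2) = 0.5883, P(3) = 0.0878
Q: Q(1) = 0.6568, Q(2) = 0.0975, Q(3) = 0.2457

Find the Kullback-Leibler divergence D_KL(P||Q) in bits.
1.0648 bits

D_KL(P||Q) = Σ P(x) log₂(P(x)/Q(x))

Computing term by term:
  P(1)·log₂(P(1)/Q(1)) = 0.3239·log₂(0.3239/0.6568) = -0.33035
  P(2)·log₂(P(2)/Q(2)) = 0.5883·log₂(0.5883/0.0975) = 1.52551
  P(3)·log₂(P(3)/Q(3)) = 0.0878·log₂(0.0878/0.2457) = -0.13035

D_KL(P||Q) = -0.33035 + 1.52551 - 0.13035 = 1.06481 ≈ 1.0648 bits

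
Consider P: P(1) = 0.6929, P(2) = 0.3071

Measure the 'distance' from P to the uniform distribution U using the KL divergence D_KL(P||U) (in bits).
0.1102 bits

U(i) = 1/2 for all i

D_KL(P||U) = Σ P(x) log₂(P(x) / (1/2))
           = Σ P(x) log₂(P(x)) + log₂(2)
           = log₂(2) - H(P)

H(P) = -Σ P(x) log₂(P(x)):
  -P(1)·log₂(P(1)) = -(0.6929)·log₂(0.6929) = 0.36674
  -P(2)·log₂(P(2)) = -(0.3071)·log₂(0.3071) = 0.52306
H(P) = 0.36674 + 0.52306 = 0.88980 bits

log₂(2) = 1.00000 bits

D_KL(P||U) = 1.00000 - 0.88980 = 0.11020 ≈ 0.1102 bits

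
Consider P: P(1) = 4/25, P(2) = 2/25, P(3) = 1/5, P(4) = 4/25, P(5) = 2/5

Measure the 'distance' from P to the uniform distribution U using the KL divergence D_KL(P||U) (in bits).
0.1912 bits

U(i) = 1/5 for all i

D_KL(P||U) = Σ P(x) log₂(P(x) / (1/5))
           = Σ P(x) log₂(P(x)) + log₂(5)
           = log₂(5) - H(P)

H(P) = -Σ P(x) log₂(P(x)):
  -P(1)·log₂(P(1)) = -(4/25)·log₂(4/25) = 0.42302
  -P(2)·log₂(P(2)) = -(2/25)·log₂(2/25) = 0.29151
  -P(3)·log₂(P(3)) = -(1/5)·log₂(1/5) = 0.46439
  -P(4)·log₂(P(4)) = -(4/25)·log₂(4/25) = 0.42302
  -P(5)·log₂(P(5)) = -(2/5)·log₂(2/5) = 0.52877
H(P) = 0.42302 + 0.29151 + 0.46439 + 0.42302 + 0.52877 = 2.13071 bits

log₂(5) = 2.32193 bits

D_KL(P||U) = 2.32193 - 2.13071 = 0.19122 ≈ 0.1912 bits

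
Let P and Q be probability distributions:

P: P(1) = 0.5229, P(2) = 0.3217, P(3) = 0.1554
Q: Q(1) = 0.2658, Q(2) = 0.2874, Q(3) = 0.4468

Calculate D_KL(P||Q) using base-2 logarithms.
0.3260 bits

D_KL(P||Q) = Σ P(x) log₂(P(x)/Q(x))

Computing term by term:
  P(1)·log₂(P(1)/Q(1)) = 0.5229·log₂(0.5229/0.2658) = 0.51045
  P(2)·log₂(P(2)/Q(2)) = 0.3217·log₂(0.3217/0.2874) = 0.05233
  P(3)·log₂(P(3)/Q(3)) = 0.1554·log₂(0.1554/0.4468) = -0.23677

D_KL(P||Q) = 0.51045 + 0.05233 - 0.23677 = 0.32601 ≈ 0.3260 bits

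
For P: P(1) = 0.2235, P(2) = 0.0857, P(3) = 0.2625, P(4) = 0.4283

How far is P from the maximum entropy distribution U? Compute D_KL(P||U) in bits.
0.1826 bits

U(i) = 1/4 for all i

D_KL(P||U) = Σ P(x) log₂(P(x) / (1/4))
           = Σ P(x) log₂(P(x)) + log₂(4)
           = log₂(4) - H(P)

H(P) = -Σ P(x) log₂(P(x)):
  -P(1)·log₂(P(1)) = -(0.2235)·log₂(0.2235) = 0.48313
  -P(2)·log₂(P(2)) = -(0.0857)·log₂(0.0857) = 0.30377
  -P(3)·log₂(P(3)) = -(0.2625)·log₂(0.2625) = 0.50652
  -P(4)·log₂(P(4)) = -(0.4283)·log₂(0.4283) = 0.52394
H(P) = 0.48313 + 0.30377 + 0.50652 + 0.52394 = 1.81736 bits

log₂(4) = 2.00000 bits

D_KL(P||U) = 2.00000 - 1.81736 = 0.18264 ≈ 0.1826 bits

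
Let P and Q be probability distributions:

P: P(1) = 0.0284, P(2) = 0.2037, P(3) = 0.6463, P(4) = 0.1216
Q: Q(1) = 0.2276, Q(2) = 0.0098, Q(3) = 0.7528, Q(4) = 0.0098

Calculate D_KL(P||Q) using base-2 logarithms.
1.1060 bits

D_KL(P||Q) = Σ P(x) log₂(P(x)/Q(x))

Computing term by term:
  P(1)·log₂(P(1)/Q(1)) = 0.0284·log₂(0.0284/0.2276) = -0.08527
  P(2)·log₂(P(2)/Q(2)) = 0.2037·log₂(0.2037/0.0098) = 0.89170
  P(3)·log₂(P(3)/Q(3)) = 0.6463·log₂(0.6463/0.7528) = -0.14223
  P(4)·log₂(P(4)/Q(4)) = 0.1216·log₂(0.1216/0.0098) = 0.44180

D_KL(P||Q) = -0.08527 + 0.89170 - 0.14223 + 0.44180 = 1.10600 ≈ 1.1060 bits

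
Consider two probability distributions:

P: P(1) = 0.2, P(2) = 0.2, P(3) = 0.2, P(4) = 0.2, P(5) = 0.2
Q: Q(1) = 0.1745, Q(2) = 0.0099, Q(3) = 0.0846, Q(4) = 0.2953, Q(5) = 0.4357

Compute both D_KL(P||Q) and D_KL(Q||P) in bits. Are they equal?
D_KL(P||Q) = 0.8178 bits, D_KL(Q||P) = 0.4732 bits. No, they are not equal.

D_KL(P||Q) = Σ P(x) log₂(P(x)/Q(x))

Computing term by term:
  P(1)·log₂(P(1)/Q(1)) = 0.2·log₂(0.2/0.1745) = 0.03935
  P(2)·log₂(P(2)/Q(2)) = 0.2·log₂(0.2/0.0099) = 0.86729
  P(3)·log₂(P(3)/Q(3)) = 0.2·log₂(0.2/0.0846) = 0.24825
  P(4)·log₂(P(4)/Q(4)) = 0.2·log₂(0.2/0.2953) = -0.11244
  P(5)·log₂(P(5)/Q(5)) = 0.2·log₂(0.2/0.4357) = -0.22467

D_KL(P||Q) = 0.03935 + 0.86729 + 0.24825 - 0.11244 - 0.22467 = 0.81778 ≈ 0.8178 bits

D_KL(Q||P) = Σ Q(x) log₂(Q(x)/P(x))

Computing term by term:
  Q(1)·log₂(Q(1)/P(1)) = 0.1745·log₂(0.1745/0.2) = -0.03434
  Q(2)·log₂(Q(2)/P(2)) = 0.0099·log₂(0.0099/0.2) = -0.04293
  Q(3)·log₂(Q(3)/P(3)) = 0.0846·log₂(0.0846/0.2) = -0.10501
  Q(4)·log₂(Q(4)/P(4)) = 0.2953·log₂(0.2953/0.2) = 0.16601
  Q(5)·log₂(Q(5)/P(5)) = 0.4357·log₂(0.4357/0.2) = 0.48944

D_KL(Q||P) = -0.03434 - 0.04293 - 0.10501 + 0.16601 + 0.48944 = 0.47317 ≈ 0.4732 bits

These are NOT equal (difference: 0.3446 bits). KL divergence is asymmetric: D_KL(P||Q) ≠ D_KL(Q||P) in general.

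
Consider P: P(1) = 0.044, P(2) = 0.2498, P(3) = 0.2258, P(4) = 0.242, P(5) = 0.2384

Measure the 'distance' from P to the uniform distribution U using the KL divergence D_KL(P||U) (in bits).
0.1505 bits

U(i) = 1/5 for all i

D_KL(P||U) = Σ P(x) log₂(P(x) / (1/5))
           = Σ P(x) log₂(P(x)) + log₂(5)
           = log₂(5) - H(P)

H(P) = -Σ P(x) log₂(P(x)):
  -P(1)·log₂(P(1)) = -(0.044)·log₂(0.044) = 0.19828
  -P(2)·log₂(P(2)) = -(0.2498)·log₂(0.2498) = 0.49989
  -P(3)·log₂(P(3)) = -(0.2258)·log₂(0.2258) = 0.48477
  -P(4)·log₂(P(4)) = -(0.242)·log₂(0.242) = 0.49535
  -P(5)·log₂(P(5)) = -(0.2384)·log₂(0.2384) = 0.49314
H(P) = 0.19828 + 0.49989 + 0.48477 + 0.49535 + 0.49314 = 2.17143 bits

log₂(5) = 2.32193 bits

D_KL(P||U) = 2.32193 - 2.17143 = 0.15050 ≈ 0.1505 bits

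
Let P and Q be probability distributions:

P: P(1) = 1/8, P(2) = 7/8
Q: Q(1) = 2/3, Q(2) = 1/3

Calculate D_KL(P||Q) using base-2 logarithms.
0.9164 bits

D_KL(P||Q) = Σ P(x) log₂(P(x)/Q(x))

Computing term by term:
  P(1)·log₂(P(1)/Q(1)) = (1/8)·log₂((1/8)/(2/3)) = -0.30188
  P(2)·log₂(P(2)/Q(2)) = (7/8)·log₂((7/8)/(1/3)) = 1.21828

D_KL(P||Q) = -0.30188 + 1.21828 = 0.91640 ≈ 0.9164 bits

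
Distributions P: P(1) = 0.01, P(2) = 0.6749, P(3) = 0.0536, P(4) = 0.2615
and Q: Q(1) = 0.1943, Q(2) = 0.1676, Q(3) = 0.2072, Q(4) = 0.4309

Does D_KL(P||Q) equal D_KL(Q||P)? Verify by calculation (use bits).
D_KL(P||Q) = 1.0205 bits, D_KL(Q||P) = 1.2095 bits. No — D_KL(P||Q) ≠ D_KL(Q||P) for this pair.

D_KL(P||Q) = Σ P(x) log₂(P(x)/Q(x))

Computing term by term:
  P(1)·log₂(P(1)/Q(1)) = 0.01·log₂(0.01/0.1943) = -0.04280
  P(2)·log₂(P(2)/Q(2)) = 0.6749·log₂(0.6749/0.1676) = 1.35631
  P(3)·log₂(P(3)/Q(3)) = 0.0536·log₂(0.0536/0.2072) = -0.10456
  P(4)·log₂(P(4)/Q(4)) = 0.2615·log₂(0.2615/0.4309) = -0.18842

D_KL(P||Q) = -0.04280 + 1.35631 - 0.10456 - 0.18842 = 1.02053 ≈ 1.0205 bits

D_KL(Q||P) = Σ Q(x) log₂(Q(x)/P(x))

Computing term by term:
  Q(1)·log₂(Q(1)/P(1)) = 0.1943·log₂(0.1943/0.01) = 0.83165
  Q(2)·log₂(Q(2)/P(2)) = 0.1676·log₂(0.1676/0.6749) = -0.33682
  Q(3)·log₂(Q(3)/P(3)) = 0.2072·log₂(0.2072/0.0536) = 0.40419
  Q(4)·log₂(Q(4)/P(4)) = 0.4309·log₂(0.4309/0.2615) = 0.31048

D_KL(Q||P) = 0.83165 - 0.33682 + 0.40419 + 0.31048 = 1.20950 ≈ 1.2095 bits

These are NOT equal (difference: 0.1890 bits). KL divergence is asymmetric: D_KL(P||Q) ≠ D_KL(Q||P) in general.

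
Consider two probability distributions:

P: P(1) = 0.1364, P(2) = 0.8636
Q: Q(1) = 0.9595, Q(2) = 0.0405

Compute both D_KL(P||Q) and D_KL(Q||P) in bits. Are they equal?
D_KL(P||Q) = 3.4284 bits, D_KL(Q||P) = 2.5217 bits. No, they are not equal.

D_KL(P||Q) = Σ P(x) log₂(P(x)/Q(x))

Computing term by term:
  P(1)·log₂(P(1)/Q(1)) = 0.1364·log₂(0.1364/0.9595) = -0.38389
  P(2)·log₂(P(2)/Q(2)) = 0.8636·log₂(0.8636/0.0405) = 3.81225

D_KL(P||Q) = -0.38389 + 3.81225 = 3.42836 ≈ 3.4284 bits

D_KL(Q||P) = Σ Q(x) log₂(Q(x)/P(x))

Computing term by term:
  Q(1)·log₂(Q(1)/P(1)) = 0.9595·log₂(0.9595/0.1364) = 2.70045
  Q(2)·log₂(Q(2)/P(2)) = 0.0405·log₂(0.0405/0.8636) = -0.17878

D_KL(Q||P) = 2.70045 - 0.17878 = 2.52167 ≈ 2.5217 bits

These are NOT equal (difference: 0.9067 bits). KL divergence is asymmetric: D_KL(P||Q) ≠ D_KL(Q||P) in general.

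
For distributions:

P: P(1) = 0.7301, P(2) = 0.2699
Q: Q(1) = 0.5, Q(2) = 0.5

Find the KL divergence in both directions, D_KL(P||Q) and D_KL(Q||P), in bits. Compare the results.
D_KL(P||Q) = 0.1587 bits, D_KL(Q||P) = 0.1717 bits. D_KL(Q||P) is larger than D_KL(P||Q) by 0.0130 bits; the two directions differ.

D_KL(P||Q) = Σ P(x) log₂(P(x)/Q(x))

Computing term by term:
  P(1)·log₂(P(1)/Q(1)) = 0.7301·log₂(0.7301/0.5) = 0.39876
  P(2)·log₂(P(2)/Q(2)) = 0.2699·log₂(0.2699/0.5) = -0.24008

D_KL(P||Q) = 0.39876 - 0.24008 = 0.15868 ≈ 0.1587 bits

D_KL(Q||P) = Σ Q(x) log₂(Q(x)/P(x))

Computing term by term:
  Q(1)·log₂(Q(1)/P(1)) = 0.5·log₂(0.5/0.7301) = -0.27308
  Q(2)·log₂(Q(2)/P(2)) = 0.5·log₂(0.5/0.2699) = 0.44475

D_KL(Q||P) = -0.27308 + 0.44475 = 0.17167 ≈ 0.1717 bits

These are NOT equal (difference: 0.0130 bits). KL divergence is asymmetric: D_KL(P||Q) ≠ D_KL(Q||P) in general.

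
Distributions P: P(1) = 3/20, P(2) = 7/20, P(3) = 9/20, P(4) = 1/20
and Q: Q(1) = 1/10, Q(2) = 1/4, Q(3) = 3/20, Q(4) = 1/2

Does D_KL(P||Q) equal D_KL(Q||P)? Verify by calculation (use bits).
D_KL(P||Q) = 0.8048 bits, D_KL(Q||P) = 1.2434 bits. No — D_KL(P||Q) ≠ D_KL(Q||P) for this pair.

D_KL(P||Q) = Σ P(x) log₂(P(x)/Q(x))

Computing term by term:
  P(1)·log₂(P(1)/Q(1)) = (3/20)·log₂((3/20)/(1/10)) = 0.08774
  P(2)·log₂(P(2)/Q(2)) = (7/20)·log₂((7/20)/(1/4)) = 0.16990
  P(3)·log₂(P(3)/Q(3)) = (9/20)·log₂((9/20)/(3/20)) = 0.71323
  P(4)·log₂(P(4)/Q(4)) = (1/20)·log₂((1/20)/(1/2)) = -0.16610

D_KL(P||Q) = 0.08774 + 0.16990 + 0.71323 - 0.16610 = 0.80477 ≈ 0.8048 bits

D_KL(Q||P) = Σ Q(x) log₂(Q(x)/P(x))

Computing term by term:
  Q(1)·log₂(Q(1)/P(1)) = (1/10)·log₂((1/10)/(3/20)) = -0.05850
  Q(2)·log₂(Q(2)/P(2)) = (1/4)·log₂((1/4)/(7/20)) = -0.12136
  Q(3)·log₂(Q(3)/P(3)) = (3/20)·log₂((3/20)/(9/20)) = -0.23774
  Q(4)·log₂(Q(4)/P(4)) = (1/2)·log₂((1/2)/(1/20)) = 1.66096

D_KL(Q||P) = -0.05850 - 0.12136 - 0.23774 + 1.66096 = 1.24336 ≈ 1.2434 bits

These are NOT equal (difference: 0.4386 bits). KL divergence is asymmetric: D_KL(P||Q) ≠ D_KL(Q||P) in general.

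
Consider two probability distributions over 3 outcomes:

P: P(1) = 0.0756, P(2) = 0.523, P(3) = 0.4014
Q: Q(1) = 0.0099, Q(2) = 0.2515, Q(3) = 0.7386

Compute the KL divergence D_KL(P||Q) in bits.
0.4210 bits

D_KL(P||Q) = Σ P(x) log₂(P(x)/Q(x))

Computing term by term:
  P(1)·log₂(P(1)/Q(1)) = 0.0756·log₂(0.0756/0.0099) = 0.22173
  P(2)·log₂(P(2)/Q(2)) = 0.523·log₂(0.523/0.2515) = 0.55242
  P(3)·log₂(P(3)/Q(3)) = 0.4014·log₂(0.4014/0.7386) = -0.35313

D_KL(P||Q) = 0.22173 + 0.55242 - 0.35313 = 0.42102 ≈ 0.4210 bits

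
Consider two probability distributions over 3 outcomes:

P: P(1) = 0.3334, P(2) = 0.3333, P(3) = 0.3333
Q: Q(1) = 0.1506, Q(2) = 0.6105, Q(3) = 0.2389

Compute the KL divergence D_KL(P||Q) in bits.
0.2513 bits

D_KL(P||Q) = Σ P(x) log₂(P(x)/Q(x))

Computing term by term:
  P(1)·log₂(P(1)/Q(1)) = 0.3334·log₂(0.3334/0.1506) = 0.38225
  P(2)·log₂(P(2)/Q(2)) = 0.3333·log₂(0.3333/0.6105) = -0.29103
  P(3)·log₂(P(3)/Q(3)) = 0.3333·log₂(0.3333/0.2389) = 0.16012

D_KL(P||Q) = 0.38225 - 0.29103 + 0.16012 = 0.25134 ≈ 0.2513 bits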